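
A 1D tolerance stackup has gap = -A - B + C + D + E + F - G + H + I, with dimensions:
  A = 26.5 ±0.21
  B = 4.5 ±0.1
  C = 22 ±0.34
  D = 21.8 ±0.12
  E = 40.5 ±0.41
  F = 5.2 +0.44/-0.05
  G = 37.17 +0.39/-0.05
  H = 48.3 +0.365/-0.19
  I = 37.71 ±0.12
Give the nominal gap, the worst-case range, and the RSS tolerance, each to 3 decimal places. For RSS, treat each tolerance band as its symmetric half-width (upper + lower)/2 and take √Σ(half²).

Stack each dimension's contribution:
  -A: nom -26.500 → Σnom=-26.500; wc +0.210/-0.210 → slack +0.210/-0.210; half-tol=0.210, Σhalf²=0.044100
  -B: nom -4.500 → Σnom=-31.000; wc +0.100/-0.100 → slack +0.310/-0.310; half-tol=0.100, Σhalf²=0.054100
  +C: nom +22.000 → Σnom=-9.000; wc +0.340/-0.340 → slack +0.650/-0.650; half-tol=0.340, Σhalf²=0.169700
  +D: nom +21.800 → Σnom=12.800; wc +0.120/-0.120 → slack +0.770/-0.770; half-tol=0.120, Σhalf²=0.184100
  +E: nom +40.500 → Σnom=53.300; wc +0.410/-0.410 → slack +1.180/-1.180; half-tol=0.410, Σhalf²=0.352200
  +F: nom +5.200 → Σnom=58.500; wc +0.440/-0.050 → slack +1.620/-1.230; half-tol=0.245, Σhalf²=0.412225
  -G: nom -37.170 → Σnom=21.330; wc +0.050/-0.390 → slack +1.670/-1.620; half-tol=0.220, Σhalf²=0.460625
  +H: nom +48.300 → Σnom=69.630; wc +0.365/-0.190 → slack +2.035/-1.810; half-tol=0.277, Σhalf²=0.537631
  +I: nom +37.710 → Σnom=107.340; wc +0.120/-0.120 → slack +2.155/-1.930; half-tol=0.120, Σhalf²=0.552031
Nominal = 107.340. Worst-case = [107.340 - 1.930, 107.340 + 2.155] = [105.410, 109.495]. RSS = √0.552031 = 0.743.

nominal=107.340 wc=[105.410,109.495] rss=0.743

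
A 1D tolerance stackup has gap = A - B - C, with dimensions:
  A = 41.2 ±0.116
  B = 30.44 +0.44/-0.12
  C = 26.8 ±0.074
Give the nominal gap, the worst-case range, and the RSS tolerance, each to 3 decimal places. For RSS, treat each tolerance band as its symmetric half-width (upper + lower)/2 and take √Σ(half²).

nominal=-16.040 wc=[-16.670,-15.730] rss=0.312

Stack each dimension's contribution:
  +A: nom +41.200 → Σnom=41.200; wc +0.116/-0.116 → slack +0.116/-0.116; half-tol=0.116, Σhalf²=0.013456
  -B: nom -30.440 → Σnom=10.760; wc +0.120/-0.440 → slack +0.236/-0.556; half-tol=0.280, Σhalf²=0.091856
  -C: nom -26.800 → Σnom=-16.040; wc +0.074/-0.074 → slack +0.310/-0.630; half-tol=0.074, Σhalf²=0.097332
Nominal = -16.040. Worst-case = [-16.040 - 0.630, -16.040 + 0.310] = [-16.670, -15.730]. RSS = √0.097332 = 0.312.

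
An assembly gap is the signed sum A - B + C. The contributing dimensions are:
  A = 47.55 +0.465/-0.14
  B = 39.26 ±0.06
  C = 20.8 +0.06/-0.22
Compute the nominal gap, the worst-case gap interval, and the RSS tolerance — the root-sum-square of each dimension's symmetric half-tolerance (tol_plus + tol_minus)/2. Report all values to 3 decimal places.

nominal=29.090 wc=[28.670,29.675] rss=0.339

Stack each dimension's contribution:
  +A: nom +47.550 → Σnom=47.550; wc +0.465/-0.140 → slack +0.465/-0.140; half-tol=0.302, Σhalf²=0.091506
  -B: nom -39.260 → Σnom=8.290; wc +0.060/-0.060 → slack +0.525/-0.200; half-tol=0.060, Σhalf²=0.095106
  +C: nom +20.800 → Σnom=29.090; wc +0.060/-0.220 → slack +0.585/-0.420; half-tol=0.140, Σhalf²=0.114706
Nominal = 29.090. Worst-case = [29.090 - 0.420, 29.090 + 0.585] = [28.670, 29.675]. RSS = √0.114706 = 0.339.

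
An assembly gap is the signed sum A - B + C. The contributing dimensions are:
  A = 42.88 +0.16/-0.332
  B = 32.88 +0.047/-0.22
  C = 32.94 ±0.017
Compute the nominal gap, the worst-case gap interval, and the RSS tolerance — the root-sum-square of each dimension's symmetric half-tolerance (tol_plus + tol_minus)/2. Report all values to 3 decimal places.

nominal=42.940 wc=[42.544,43.337] rss=0.280

Stack each dimension's contribution:
  +A: nom +42.880 → Σnom=42.880; wc +0.160/-0.332 → slack +0.160/-0.332; half-tol=0.246, Σhalf²=0.060516
  -B: nom -32.880 → Σnom=10.000; wc +0.220/-0.047 → slack +0.380/-0.379; half-tol=0.134, Σhalf²=0.078338
  +C: nom +32.940 → Σnom=42.940; wc +0.017/-0.017 → slack +0.397/-0.396; half-tol=0.017, Σhalf²=0.078627
Nominal = 42.940. Worst-case = [42.940 - 0.396, 42.940 + 0.397] = [42.544, 43.337]. RSS = √0.078627 = 0.280.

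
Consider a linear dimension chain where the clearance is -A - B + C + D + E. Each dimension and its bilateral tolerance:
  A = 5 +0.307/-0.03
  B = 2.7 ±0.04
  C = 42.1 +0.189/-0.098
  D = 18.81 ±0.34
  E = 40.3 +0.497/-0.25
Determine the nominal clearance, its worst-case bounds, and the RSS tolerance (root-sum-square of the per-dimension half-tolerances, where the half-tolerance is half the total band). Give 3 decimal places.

Stack each dimension's contribution:
  -A: nom -5.000 → Σnom=-5.000; wc +0.030/-0.307 → slack +0.030/-0.307; half-tol=0.168, Σhalf²=0.028392
  -B: nom -2.700 → Σnom=-7.700; wc +0.040/-0.040 → slack +0.070/-0.347; half-tol=0.040, Σhalf²=0.029992
  +C: nom +42.100 → Σnom=34.400; wc +0.189/-0.098 → slack +0.259/-0.445; half-tol=0.144, Σhalf²=0.050585
  +D: nom +18.810 → Σnom=53.210; wc +0.340/-0.340 → slack +0.599/-0.785; half-tol=0.340, Σhalf²=0.166185
  +E: nom +40.300 → Σnom=93.510; wc +0.497/-0.250 → slack +1.096/-1.035; half-tol=0.373, Σhalf²=0.305687
Nominal = 93.510. Worst-case = [93.510 - 1.035, 93.510 + 1.096] = [92.475, 94.606]. RSS = √0.305687 = 0.553.

nominal=93.510 wc=[92.475,94.606] rss=0.553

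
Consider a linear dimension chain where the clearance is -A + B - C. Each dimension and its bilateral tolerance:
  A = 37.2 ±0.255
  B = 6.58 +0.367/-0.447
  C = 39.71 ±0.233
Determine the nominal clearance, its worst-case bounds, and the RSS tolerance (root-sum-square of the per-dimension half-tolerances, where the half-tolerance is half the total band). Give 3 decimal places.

nominal=-70.330 wc=[-71.265,-69.475] rss=0.534

Stack each dimension's contribution:
  -A: nom -37.200 → Σnom=-37.200; wc +0.255/-0.255 → slack +0.255/-0.255; half-tol=0.255, Σhalf²=0.065025
  +B: nom +6.580 → Σnom=-30.620; wc +0.367/-0.447 → slack +0.622/-0.702; half-tol=0.407, Σhalf²=0.230674
  -C: nom -39.710 → Σnom=-70.330; wc +0.233/-0.233 → slack +0.855/-0.935; half-tol=0.233, Σhalf²=0.284963
Nominal = -70.330. Worst-case = [-70.330 - 0.935, -70.330 + 0.855] = [-71.265, -69.475]. RSS = √0.284963 = 0.534.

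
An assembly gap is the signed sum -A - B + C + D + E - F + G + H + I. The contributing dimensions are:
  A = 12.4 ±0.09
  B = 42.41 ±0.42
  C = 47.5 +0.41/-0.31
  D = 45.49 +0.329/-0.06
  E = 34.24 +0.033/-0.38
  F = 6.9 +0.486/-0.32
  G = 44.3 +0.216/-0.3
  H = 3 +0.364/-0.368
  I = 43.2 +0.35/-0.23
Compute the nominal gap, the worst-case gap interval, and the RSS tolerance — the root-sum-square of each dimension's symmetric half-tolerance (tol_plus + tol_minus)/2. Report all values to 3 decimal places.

nominal=156.020 wc=[153.376,158.552] rss=0.917

Stack each dimension's contribution:
  -A: nom -12.400 → Σnom=-12.400; wc +0.090/-0.090 → slack +0.090/-0.090; half-tol=0.090, Σhalf²=0.008100
  -B: nom -42.410 → Σnom=-54.810; wc +0.420/-0.420 → slack +0.510/-0.510; half-tol=0.420, Σhalf²=0.184500
  +C: nom +47.500 → Σnom=-7.310; wc +0.410/-0.310 → slack +0.920/-0.820; half-tol=0.360, Σhalf²=0.314100
  +D: nom +45.490 → Σnom=38.180; wc +0.329/-0.060 → slack +1.249/-0.880; half-tol=0.195, Σhalf²=0.351930
  +E: nom +34.240 → Σnom=72.420; wc +0.033/-0.380 → slack +1.282/-1.260; half-tol=0.207, Σhalf²=0.394572
  -F: nom -6.900 → Σnom=65.520; wc +0.320/-0.486 → slack +1.602/-1.746; half-tol=0.403, Σhalf²=0.556982
  +G: nom +44.300 → Σnom=109.820; wc +0.216/-0.300 → slack +1.818/-2.046; half-tol=0.258, Σhalf²=0.623545
  +H: nom +3.000 → Σnom=112.820; wc +0.364/-0.368 → slack +2.182/-2.414; half-tol=0.366, Σhalf²=0.757501
  +I: nom +43.200 → Σnom=156.020; wc +0.350/-0.230 → slack +2.532/-2.644; half-tol=0.290, Σhalf²=0.841601
Nominal = 156.020. Worst-case = [156.020 - 2.644, 156.020 + 2.532] = [153.376, 158.552]. RSS = √0.841601 = 0.917.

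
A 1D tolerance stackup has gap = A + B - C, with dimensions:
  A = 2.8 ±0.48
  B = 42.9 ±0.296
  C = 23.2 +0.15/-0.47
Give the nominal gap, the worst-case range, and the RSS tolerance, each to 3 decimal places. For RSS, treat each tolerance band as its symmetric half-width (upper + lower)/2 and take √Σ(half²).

Stack each dimension's contribution:
  +A: nom +2.800 → Σnom=2.800; wc +0.480/-0.480 → slack +0.480/-0.480; half-tol=0.480, Σhalf²=0.230400
  +B: nom +42.900 → Σnom=45.700; wc +0.296/-0.296 → slack +0.776/-0.776; half-tol=0.296, Σhalf²=0.318016
  -C: nom -23.200 → Σnom=22.500; wc +0.470/-0.150 → slack +1.246/-0.926; half-tol=0.310, Σhalf²=0.414116
Nominal = 22.500. Worst-case = [22.500 - 0.926, 22.500 + 1.246] = [21.574, 23.746]. RSS = √0.414116 = 0.644.

nominal=22.500 wc=[21.574,23.746] rss=0.644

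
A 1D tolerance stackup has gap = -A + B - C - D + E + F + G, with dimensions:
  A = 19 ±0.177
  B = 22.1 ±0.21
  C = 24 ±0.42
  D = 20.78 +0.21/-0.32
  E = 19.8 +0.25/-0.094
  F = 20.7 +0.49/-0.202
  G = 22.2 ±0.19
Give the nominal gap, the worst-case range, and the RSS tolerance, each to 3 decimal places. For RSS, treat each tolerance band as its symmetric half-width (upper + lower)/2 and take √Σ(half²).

Stack each dimension's contribution:
  -A: nom -19.000 → Σnom=-19.000; wc +0.177/-0.177 → slack +0.177/-0.177; half-tol=0.177, Σhalf²=0.031329
  +B: nom +22.100 → Σnom=3.100; wc +0.210/-0.210 → slack +0.387/-0.387; half-tol=0.210, Σhalf²=0.075429
  -C: nom -24.000 → Σnom=-20.900; wc +0.420/-0.420 → slack +0.807/-0.807; half-tol=0.420, Σhalf²=0.251829
  -D: nom -20.780 → Σnom=-41.680; wc +0.320/-0.210 → slack +1.127/-1.017; half-tol=0.265, Σhalf²=0.322054
  +E: nom +19.800 → Σnom=-21.880; wc +0.250/-0.094 → slack +1.377/-1.111; half-tol=0.172, Σhalf²=0.351638
  +F: nom +20.700 → Σnom=-1.180; wc +0.490/-0.202 → slack +1.867/-1.313; half-tol=0.346, Σhalf²=0.471354
  +G: nom +22.200 → Σnom=21.020; wc +0.190/-0.190 → slack +2.057/-1.503; half-tol=0.190, Σhalf²=0.507454
Nominal = 21.020. Worst-case = [21.020 - 1.503, 21.020 + 2.057] = [19.517, 23.077]. RSS = √0.507454 = 0.712.

nominal=21.020 wc=[19.517,23.077] rss=0.712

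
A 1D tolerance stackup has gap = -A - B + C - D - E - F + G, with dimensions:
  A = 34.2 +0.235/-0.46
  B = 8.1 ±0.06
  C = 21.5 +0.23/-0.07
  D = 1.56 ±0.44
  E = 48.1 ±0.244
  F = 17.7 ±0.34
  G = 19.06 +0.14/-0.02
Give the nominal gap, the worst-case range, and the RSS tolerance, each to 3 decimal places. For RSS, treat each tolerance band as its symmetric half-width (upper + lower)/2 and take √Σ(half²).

nominal=-69.100 wc=[-70.509,-67.186] rss=0.722

Stack each dimension's contribution:
  -A: nom -34.200 → Σnom=-34.200; wc +0.460/-0.235 → slack +0.460/-0.235; half-tol=0.348, Σhalf²=0.120756
  -B: nom -8.100 → Σnom=-42.300; wc +0.060/-0.060 → slack +0.520/-0.295; half-tol=0.060, Σhalf²=0.124356
  +C: nom +21.500 → Σnom=-20.800; wc +0.230/-0.070 → slack +0.750/-0.365; half-tol=0.150, Σhalf²=0.146856
  -D: nom -1.560 → Σnom=-22.360; wc +0.440/-0.440 → slack +1.190/-0.805; half-tol=0.440, Σhalf²=0.340456
  -E: nom -48.100 → Σnom=-70.460; wc +0.244/-0.244 → slack +1.434/-1.049; half-tol=0.244, Σhalf²=0.399992
  -F: nom -17.700 → Σnom=-88.160; wc +0.340/-0.340 → slack +1.774/-1.389; half-tol=0.340, Σhalf²=0.515592
  +G: nom +19.060 → Σnom=-69.100; wc +0.140/-0.020 → slack +1.914/-1.409; half-tol=0.080, Σhalf²=0.521992
Nominal = -69.100. Worst-case = [-69.100 - 1.409, -69.100 + 1.914] = [-70.509, -67.186]. RSS = √0.521992 = 0.722.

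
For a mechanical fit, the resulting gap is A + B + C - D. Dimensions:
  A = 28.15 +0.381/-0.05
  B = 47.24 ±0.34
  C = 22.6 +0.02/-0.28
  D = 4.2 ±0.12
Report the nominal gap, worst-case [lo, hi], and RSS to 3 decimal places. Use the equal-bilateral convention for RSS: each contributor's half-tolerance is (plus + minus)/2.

nominal=93.790 wc=[93.000,94.651] rss=0.446

Stack each dimension's contribution:
  +A: nom +28.150 → Σnom=28.150; wc +0.381/-0.050 → slack +0.381/-0.050; half-tol=0.215, Σhalf²=0.046440
  +B: nom +47.240 → Σnom=75.390; wc +0.340/-0.340 → slack +0.721/-0.390; half-tol=0.340, Σhalf²=0.162040
  +C: nom +22.600 → Σnom=97.990; wc +0.020/-0.280 → slack +0.741/-0.670; half-tol=0.150, Σhalf²=0.184540
  -D: nom -4.200 → Σnom=93.790; wc +0.120/-0.120 → slack +0.861/-0.790; half-tol=0.120, Σhalf²=0.198940
Nominal = 93.790. Worst-case = [93.790 - 0.790, 93.790 + 0.861] = [93.000, 94.651]. RSS = √0.198940 = 0.446.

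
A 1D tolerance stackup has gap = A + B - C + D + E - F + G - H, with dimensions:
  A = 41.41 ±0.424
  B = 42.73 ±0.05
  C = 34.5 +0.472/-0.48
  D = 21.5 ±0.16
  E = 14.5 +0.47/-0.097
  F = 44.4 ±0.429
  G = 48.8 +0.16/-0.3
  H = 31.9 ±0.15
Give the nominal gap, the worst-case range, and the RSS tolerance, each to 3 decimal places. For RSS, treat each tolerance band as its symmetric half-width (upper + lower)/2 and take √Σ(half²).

nominal=58.140 wc=[56.058,60.463] rss=0.880

Stack each dimension's contribution:
  +A: nom +41.410 → Σnom=41.410; wc +0.424/-0.424 → slack +0.424/-0.424; half-tol=0.424, Σhalf²=0.179776
  +B: nom +42.730 → Σnom=84.140; wc +0.050/-0.050 → slack +0.474/-0.474; half-tol=0.050, Σhalf²=0.182276
  -C: nom -34.500 → Σnom=49.640; wc +0.480/-0.472 → slack +0.954/-0.946; half-tol=0.476, Σhalf²=0.408852
  +D: nom +21.500 → Σnom=71.140; wc +0.160/-0.160 → slack +1.114/-1.106; half-tol=0.160, Σhalf²=0.434452
  +E: nom +14.500 → Σnom=85.640; wc +0.470/-0.097 → slack +1.584/-1.203; half-tol=0.283, Σhalf²=0.514824
  -F: nom -44.400 → Σnom=41.240; wc +0.429/-0.429 → slack +2.013/-1.632; half-tol=0.429, Σhalf²=0.698865
  +G: nom +48.800 → Σnom=90.040; wc +0.160/-0.300 → slack +2.173/-1.932; half-tol=0.230, Σhalf²=0.751765
  -H: nom -31.900 → Σnom=58.140; wc +0.150/-0.150 → slack +2.323/-2.082; half-tol=0.150, Σhalf²=0.774265
Nominal = 58.140. Worst-case = [58.140 - 2.082, 58.140 + 2.323] = [56.058, 60.463]. RSS = √0.774265 = 0.880.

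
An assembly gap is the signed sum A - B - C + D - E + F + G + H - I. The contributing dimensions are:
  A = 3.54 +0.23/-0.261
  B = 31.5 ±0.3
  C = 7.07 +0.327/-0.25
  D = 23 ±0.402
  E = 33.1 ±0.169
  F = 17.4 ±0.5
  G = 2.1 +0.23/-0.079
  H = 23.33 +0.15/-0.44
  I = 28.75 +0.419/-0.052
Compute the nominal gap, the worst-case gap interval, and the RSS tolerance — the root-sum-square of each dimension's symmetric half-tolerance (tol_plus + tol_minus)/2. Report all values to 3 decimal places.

nominal=-31.050 wc=[-33.947,-28.767] rss=0.917

Stack each dimension's contribution:
  +A: nom +3.540 → Σnom=3.540; wc +0.230/-0.261 → slack +0.230/-0.261; half-tol=0.245, Σhalf²=0.060270
  -B: nom -31.500 → Σnom=-27.960; wc +0.300/-0.300 → slack +0.530/-0.561; half-tol=0.300, Σhalf²=0.150270
  -C: nom -7.070 → Σnom=-35.030; wc +0.250/-0.327 → slack +0.780/-0.888; half-tol=0.288, Σhalf²=0.233503
  +D: nom +23.000 → Σnom=-12.030; wc +0.402/-0.402 → slack +1.182/-1.290; half-tol=0.402, Σhalf²=0.395107
  -E: nom -33.100 → Σnom=-45.130; wc +0.169/-0.169 → slack +1.351/-1.459; half-tol=0.169, Σhalf²=0.423668
  +F: nom +17.400 → Σnom=-27.730; wc +0.500/-0.500 → slack +1.851/-1.959; half-tol=0.500, Σhalf²=0.673668
  +G: nom +2.100 → Σnom=-25.630; wc +0.230/-0.079 → slack +2.081/-2.038; half-tol=0.154, Σhalf²=0.697538
  +H: nom +23.330 → Σnom=-2.300; wc +0.150/-0.440 → slack +2.231/-2.478; half-tol=0.295, Σhalf²=0.784563
  -I: nom -28.750 → Σnom=-31.050; wc +0.052/-0.419 → slack +2.283/-2.897; half-tol=0.235, Σhalf²=0.840023
Nominal = -31.050. Worst-case = [-31.050 - 2.897, -31.050 + 2.283] = [-33.947, -28.767]. RSS = √0.840023 = 0.917.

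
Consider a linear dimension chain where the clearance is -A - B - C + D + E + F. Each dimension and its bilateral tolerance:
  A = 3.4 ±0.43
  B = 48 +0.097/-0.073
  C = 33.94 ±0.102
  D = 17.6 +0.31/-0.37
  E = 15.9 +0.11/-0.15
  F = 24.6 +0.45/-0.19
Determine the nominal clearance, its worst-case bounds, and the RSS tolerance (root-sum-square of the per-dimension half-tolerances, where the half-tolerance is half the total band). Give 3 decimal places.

Stack each dimension's contribution:
  -A: nom -3.400 → Σnom=-3.400; wc +0.430/-0.430 → slack +0.430/-0.430; half-tol=0.430, Σhalf²=0.184900
  -B: nom -48.000 → Σnom=-51.400; wc +0.073/-0.097 → slack +0.503/-0.527; half-tol=0.085, Σhalf²=0.192125
  -C: nom -33.940 → Σnom=-85.340; wc +0.102/-0.102 → slack +0.605/-0.629; half-tol=0.102, Σhalf²=0.202529
  +D: nom +17.600 → Σnom=-67.740; wc +0.310/-0.370 → slack +0.915/-0.999; half-tol=0.340, Σhalf²=0.318129
  +E: nom +15.900 → Σnom=-51.840; wc +0.110/-0.150 → slack +1.025/-1.149; half-tol=0.130, Σhalf²=0.335029
  +F: nom +24.600 → Σnom=-27.240; wc +0.450/-0.190 → slack +1.475/-1.339; half-tol=0.320, Σhalf²=0.437429
Nominal = -27.240. Worst-case = [-27.240 - 1.339, -27.240 + 1.475] = [-28.579, -25.765]. RSS = √0.437429 = 0.661.

nominal=-27.240 wc=[-28.579,-25.765] rss=0.661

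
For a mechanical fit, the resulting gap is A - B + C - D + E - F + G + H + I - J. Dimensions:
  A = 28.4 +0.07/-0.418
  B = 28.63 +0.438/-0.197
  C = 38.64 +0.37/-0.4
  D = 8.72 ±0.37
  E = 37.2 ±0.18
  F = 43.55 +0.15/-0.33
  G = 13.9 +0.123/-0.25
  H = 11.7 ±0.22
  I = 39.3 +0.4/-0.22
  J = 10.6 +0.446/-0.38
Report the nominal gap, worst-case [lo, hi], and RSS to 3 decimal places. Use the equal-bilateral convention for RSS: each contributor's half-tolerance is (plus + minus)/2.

Stack each dimension's contribution:
  +A: nom +28.400 → Σnom=28.400; wc +0.070/-0.418 → slack +0.070/-0.418; half-tol=0.244, Σhalf²=0.059536
  -B: nom -28.630 → Σnom=-0.230; wc +0.197/-0.438 → slack +0.267/-0.856; half-tol=0.318, Σhalf²=0.160342
  +C: nom +38.640 → Σnom=38.410; wc +0.370/-0.400 → slack +0.637/-1.256; half-tol=0.385, Σhalf²=0.308567
  -D: nom -8.720 → Σnom=29.690; wc +0.370/-0.370 → slack +1.007/-1.626; half-tol=0.370, Σhalf²=0.445467
  +E: nom +37.200 → Σnom=66.890; wc +0.180/-0.180 → slack +1.187/-1.806; half-tol=0.180, Σhalf²=0.477867
  -F: nom -43.550 → Σnom=23.340; wc +0.330/-0.150 → slack +1.517/-1.956; half-tol=0.240, Σhalf²=0.535467
  +G: nom +13.900 → Σnom=37.240; wc +0.123/-0.250 → slack +1.640/-2.206; half-tol=0.186, Σhalf²=0.570249
  +H: nom +11.700 → Σnom=48.940; wc +0.220/-0.220 → slack +1.860/-2.426; half-tol=0.220, Σhalf²=0.618649
  +I: nom +39.300 → Σnom=88.240; wc +0.400/-0.220 → slack +2.260/-2.646; half-tol=0.310, Σhalf²=0.714749
  -J: nom -10.600 → Σnom=77.640; wc +0.380/-0.446 → slack +2.640/-3.092; half-tol=0.413, Σhalf²=0.885318
Nominal = 77.640. Worst-case = [77.640 - 3.092, 77.640 + 2.640] = [74.548, 80.280]. RSS = √0.885318 = 0.941.

nominal=77.640 wc=[74.548,80.280] rss=0.941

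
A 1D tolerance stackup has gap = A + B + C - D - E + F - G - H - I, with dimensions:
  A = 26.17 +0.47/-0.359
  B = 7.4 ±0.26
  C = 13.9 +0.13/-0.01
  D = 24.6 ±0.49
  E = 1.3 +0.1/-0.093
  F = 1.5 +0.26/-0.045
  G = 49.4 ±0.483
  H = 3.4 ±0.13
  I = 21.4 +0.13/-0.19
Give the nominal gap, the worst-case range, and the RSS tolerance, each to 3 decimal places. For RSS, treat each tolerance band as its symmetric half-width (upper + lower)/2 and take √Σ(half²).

Stack each dimension's contribution:
  +A: nom +26.170 → Σnom=26.170; wc +0.470/-0.359 → slack +0.470/-0.359; half-tol=0.414, Σhalf²=0.171810
  +B: nom +7.400 → Σnom=33.570; wc +0.260/-0.260 → slack +0.730/-0.619; half-tol=0.260, Σhalf²=0.239410
  +C: nom +13.900 → Σnom=47.470; wc +0.130/-0.010 → slack +0.860/-0.629; half-tol=0.070, Σhalf²=0.244310
  -D: nom -24.600 → Σnom=22.870; wc +0.490/-0.490 → slack +1.350/-1.119; half-tol=0.490, Σhalf²=0.484410
  -E: nom -1.300 → Σnom=21.570; wc +0.093/-0.100 → slack +1.443/-1.219; half-tol=0.097, Σhalf²=0.493722
  +F: nom +1.500 → Σnom=23.070; wc +0.260/-0.045 → slack +1.703/-1.264; half-tol=0.152, Σhalf²=0.516979
  -G: nom -49.400 → Σnom=-26.330; wc +0.483/-0.483 → slack +2.186/-1.747; half-tol=0.483, Σhalf²=0.750268
  -H: nom -3.400 → Σnom=-29.730; wc +0.130/-0.130 → slack +2.316/-1.877; half-tol=0.130, Σhalf²=0.767168
  -I: nom -21.400 → Σnom=-51.130; wc +0.190/-0.130 → slack +2.506/-2.007; half-tol=0.160, Σhalf²=0.792768
Nominal = -51.130. Worst-case = [-51.130 - 2.007, -51.130 + 2.506] = [-53.137, -48.624]. RSS = √0.792768 = 0.890.

nominal=-51.130 wc=[-53.137,-48.624] rss=0.890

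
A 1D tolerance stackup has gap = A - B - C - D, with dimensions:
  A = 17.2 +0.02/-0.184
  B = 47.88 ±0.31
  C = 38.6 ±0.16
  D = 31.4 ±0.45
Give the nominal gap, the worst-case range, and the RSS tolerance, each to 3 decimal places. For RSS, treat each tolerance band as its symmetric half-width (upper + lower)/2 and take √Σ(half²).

Stack each dimension's contribution:
  +A: nom +17.200 → Σnom=17.200; wc +0.020/-0.184 → slack +0.020/-0.184; half-tol=0.102, Σhalf²=0.010404
  -B: nom -47.880 → Σnom=-30.680; wc +0.310/-0.310 → slack +0.330/-0.494; half-tol=0.310, Σhalf²=0.106504
  -C: nom -38.600 → Σnom=-69.280; wc +0.160/-0.160 → slack +0.490/-0.654; half-tol=0.160, Σhalf²=0.132104
  -D: nom -31.400 → Σnom=-100.680; wc +0.450/-0.450 → slack +0.940/-1.104; half-tol=0.450, Σhalf²=0.334604
Nominal = -100.680. Worst-case = [-100.680 - 1.104, -100.680 + 0.940] = [-101.784, -99.740]. RSS = √0.334604 = 0.578.

nominal=-100.680 wc=[-101.784,-99.740] rss=0.578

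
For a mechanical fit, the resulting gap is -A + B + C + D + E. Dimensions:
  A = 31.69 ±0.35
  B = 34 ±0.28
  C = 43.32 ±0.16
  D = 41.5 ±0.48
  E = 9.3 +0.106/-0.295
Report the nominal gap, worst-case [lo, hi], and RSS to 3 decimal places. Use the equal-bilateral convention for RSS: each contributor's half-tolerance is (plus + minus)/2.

nominal=96.430 wc=[94.865,97.806] rss=0.705

Stack each dimension's contribution:
  -A: nom -31.690 → Σnom=-31.690; wc +0.350/-0.350 → slack +0.350/-0.350; half-tol=0.350, Σhalf²=0.122500
  +B: nom +34.000 → Σnom=2.310; wc +0.280/-0.280 → slack +0.630/-0.630; half-tol=0.280, Σhalf²=0.200900
  +C: nom +43.320 → Σnom=45.630; wc +0.160/-0.160 → slack +0.790/-0.790; half-tol=0.160, Σhalf²=0.226500
  +D: nom +41.500 → Σnom=87.130; wc +0.480/-0.480 → slack +1.270/-1.270; half-tol=0.480, Σhalf²=0.456900
  +E: nom +9.300 → Σnom=96.430; wc +0.106/-0.295 → slack +1.376/-1.565; half-tol=0.200, Σhalf²=0.497100
Nominal = 96.430. Worst-case = [96.430 - 1.565, 96.430 + 1.376] = [94.865, 97.806]. RSS = √0.497100 = 0.705.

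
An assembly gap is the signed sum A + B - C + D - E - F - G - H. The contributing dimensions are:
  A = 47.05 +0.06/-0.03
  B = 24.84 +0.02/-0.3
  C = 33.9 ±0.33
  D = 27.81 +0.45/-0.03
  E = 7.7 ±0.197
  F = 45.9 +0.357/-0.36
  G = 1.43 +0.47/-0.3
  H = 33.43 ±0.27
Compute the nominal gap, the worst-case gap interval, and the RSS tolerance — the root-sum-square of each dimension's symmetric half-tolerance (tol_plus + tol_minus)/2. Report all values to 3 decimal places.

Stack each dimension's contribution:
  +A: nom +47.050 → Σnom=47.050; wc +0.060/-0.030 → slack +0.060/-0.030; half-tol=0.045, Σhalf²=0.002025
  +B: nom +24.840 → Σnom=71.890; wc +0.020/-0.300 → slack +0.080/-0.330; half-tol=0.160, Σhalf²=0.027625
  -C: nom -33.900 → Σnom=37.990; wc +0.330/-0.330 → slack +0.410/-0.660; half-tol=0.330, Σhalf²=0.136525
  +D: nom +27.810 → Σnom=65.800; wc +0.450/-0.030 → slack +0.860/-0.690; half-tol=0.240, Σhalf²=0.194125
  -E: nom -7.700 → Σnom=58.100; wc +0.197/-0.197 → slack +1.057/-0.887; half-tol=0.197, Σhalf²=0.232934
  -F: nom -45.900 → Σnom=12.200; wc +0.360/-0.357 → slack +1.417/-1.244; half-tol=0.358, Σhalf²=0.361456
  -G: nom -1.430 → Σnom=10.770; wc +0.300/-0.470 → slack +1.717/-1.714; half-tol=0.385, Σhalf²=0.509681
  -H: nom -33.430 → Σnom=-22.660; wc +0.270/-0.270 → slack +1.987/-1.984; half-tol=0.270, Σhalf²=0.582581
Nominal = -22.660. Worst-case = [-22.660 - 1.984, -22.660 + 1.987] = [-24.644, -20.673]. RSS = √0.582581 = 0.763.

nominal=-22.660 wc=[-24.644,-20.673] rss=0.763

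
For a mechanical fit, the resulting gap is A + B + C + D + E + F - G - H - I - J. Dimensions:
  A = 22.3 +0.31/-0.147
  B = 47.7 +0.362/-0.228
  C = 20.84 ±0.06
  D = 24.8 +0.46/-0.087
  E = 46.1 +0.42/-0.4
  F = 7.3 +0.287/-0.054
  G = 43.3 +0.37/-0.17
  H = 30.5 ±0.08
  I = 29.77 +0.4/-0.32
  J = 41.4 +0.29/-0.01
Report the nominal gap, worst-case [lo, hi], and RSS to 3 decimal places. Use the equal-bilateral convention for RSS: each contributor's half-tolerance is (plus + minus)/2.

nominal=24.070 wc=[21.954,26.549] rss=0.804

Stack each dimension's contribution:
  +A: nom +22.300 → Σnom=22.300; wc +0.310/-0.147 → slack +0.310/-0.147; half-tol=0.228, Σhalf²=0.052212
  +B: nom +47.700 → Σnom=70.000; wc +0.362/-0.228 → slack +0.672/-0.375; half-tol=0.295, Σhalf²=0.139237
  +C: nom +20.840 → Σnom=90.840; wc +0.060/-0.060 → slack +0.732/-0.435; half-tol=0.060, Σhalf²=0.142837
  +D: nom +24.800 → Σnom=115.640; wc +0.460/-0.087 → slack +1.192/-0.522; half-tol=0.274, Σhalf²=0.217639
  +E: nom +46.100 → Σnom=161.740; wc +0.420/-0.400 → slack +1.612/-0.922; half-tol=0.410, Σhalf²=0.385740
  +F: nom +7.300 → Σnom=169.040; wc +0.287/-0.054 → slack +1.899/-0.976; half-tol=0.170, Σhalf²=0.414810
  -G: nom -43.300 → Σnom=125.740; wc +0.170/-0.370 → slack +2.069/-1.346; half-tol=0.270, Σhalf²=0.487710
  -H: nom -30.500 → Σnom=95.240; wc +0.080/-0.080 → slack +2.149/-1.426; half-tol=0.080, Σhalf²=0.494110
  -I: nom -29.770 → Σnom=65.470; wc +0.320/-0.400 → slack +2.469/-1.826; half-tol=0.360, Σhalf²=0.623710
  -J: nom -41.400 → Σnom=24.070; wc +0.010/-0.290 → slack +2.479/-2.116; half-tol=0.150, Σhalf²=0.646210
Nominal = 24.070. Worst-case = [24.070 - 2.116, 24.070 + 2.479] = [21.954, 26.549]. RSS = √0.646210 = 0.804.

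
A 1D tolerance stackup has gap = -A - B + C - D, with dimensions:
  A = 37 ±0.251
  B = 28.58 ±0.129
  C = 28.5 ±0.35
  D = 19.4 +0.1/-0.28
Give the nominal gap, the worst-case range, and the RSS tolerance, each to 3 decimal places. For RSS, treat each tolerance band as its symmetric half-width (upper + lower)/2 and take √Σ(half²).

Stack each dimension's contribution:
  -A: nom -37.000 → Σnom=-37.000; wc +0.251/-0.251 → slack +0.251/-0.251; half-tol=0.251, Σhalf²=0.063001
  -B: nom -28.580 → Σnom=-65.580; wc +0.129/-0.129 → slack +0.380/-0.380; half-tol=0.129, Σhalf²=0.079642
  +C: nom +28.500 → Σnom=-37.080; wc +0.350/-0.350 → slack +0.730/-0.730; half-tol=0.350, Σhalf²=0.202142
  -D: nom -19.400 → Σnom=-56.480; wc +0.280/-0.100 → slack +1.010/-0.830; half-tol=0.190, Σhalf²=0.238242
Nominal = -56.480. Worst-case = [-56.480 - 0.830, -56.480 + 1.010] = [-57.310, -55.470]. RSS = √0.238242 = 0.488.

nominal=-56.480 wc=[-57.310,-55.470] rss=0.488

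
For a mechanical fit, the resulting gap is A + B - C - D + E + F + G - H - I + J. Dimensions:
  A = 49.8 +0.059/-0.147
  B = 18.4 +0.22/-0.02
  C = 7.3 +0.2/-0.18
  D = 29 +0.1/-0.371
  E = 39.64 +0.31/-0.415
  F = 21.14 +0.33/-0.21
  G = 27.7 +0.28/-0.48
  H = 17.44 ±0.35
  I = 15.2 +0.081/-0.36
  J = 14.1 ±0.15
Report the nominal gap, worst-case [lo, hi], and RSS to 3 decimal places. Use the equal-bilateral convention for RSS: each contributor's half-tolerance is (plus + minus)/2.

Stack each dimension's contribution:
  +A: nom +49.800 → Σnom=49.800; wc +0.059/-0.147 → slack +0.059/-0.147; half-tol=0.103, Σhalf²=0.010609
  +B: nom +18.400 → Σnom=68.200; wc +0.220/-0.020 → slack +0.279/-0.167; half-tol=0.120, Σhalf²=0.025009
  -C: nom -7.300 → Σnom=60.900; wc +0.180/-0.200 → slack +0.459/-0.367; half-tol=0.190, Σhalf²=0.061109
  -D: nom -29.000 → Σnom=31.900; wc +0.371/-0.100 → slack +0.830/-0.467; half-tol=0.235, Σhalf²=0.116569
  +E: nom +39.640 → Σnom=71.540; wc +0.310/-0.415 → slack +1.140/-0.882; half-tol=0.362, Σhalf²=0.247975
  +F: nom +21.140 → Σnom=92.680; wc +0.330/-0.210 → slack +1.470/-1.092; half-tol=0.270, Σhalf²=0.320875
  +G: nom +27.700 → Σnom=120.380; wc +0.280/-0.480 → slack +1.750/-1.572; half-tol=0.380, Σhalf²=0.465275
  -H: nom -17.440 → Σnom=102.940; wc +0.350/-0.350 → slack +2.100/-1.922; half-tol=0.350, Σhalf²=0.587775
  -I: nom -15.200 → Σnom=87.740; wc +0.360/-0.081 → slack +2.460/-2.003; half-tol=0.221, Σhalf²=0.636396
  +J: nom +14.100 → Σnom=101.840; wc +0.150/-0.150 → slack +2.610/-2.153; half-tol=0.150, Σhalf²=0.658896
Nominal = 101.840. Worst-case = [101.840 - 2.153, 101.840 + 2.610] = [99.687, 104.450]. RSS = √0.658896 = 0.812.

nominal=101.840 wc=[99.687,104.450] rss=0.812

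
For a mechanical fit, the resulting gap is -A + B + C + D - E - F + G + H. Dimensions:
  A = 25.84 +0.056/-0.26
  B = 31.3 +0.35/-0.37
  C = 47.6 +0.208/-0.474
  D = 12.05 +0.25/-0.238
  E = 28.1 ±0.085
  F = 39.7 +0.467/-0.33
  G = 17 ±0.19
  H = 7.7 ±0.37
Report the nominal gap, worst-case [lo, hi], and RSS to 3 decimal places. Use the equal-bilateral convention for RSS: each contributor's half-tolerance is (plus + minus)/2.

Stack each dimension's contribution:
  -A: nom -25.840 → Σnom=-25.840; wc +0.260/-0.056 → slack +0.260/-0.056; half-tol=0.158, Σhalf²=0.024964
  +B: nom +31.300 → Σnom=5.460; wc +0.350/-0.370 → slack +0.610/-0.426; half-tol=0.360, Σhalf²=0.154564
  +C: nom +47.600 → Σnom=53.060; wc +0.208/-0.474 → slack +0.818/-0.900; half-tol=0.341, Σhalf²=0.270845
  +D: nom +12.050 → Σnom=65.110; wc +0.250/-0.238 → slack +1.068/-1.138; half-tol=0.244, Σhalf²=0.330381
  -E: nom -28.100 → Σnom=37.010; wc +0.085/-0.085 → slack +1.153/-1.223; half-tol=0.085, Σhalf²=0.337606
  -F: nom -39.700 → Σnom=-2.690; wc +0.330/-0.467 → slack +1.483/-1.690; half-tol=0.399, Σhalf²=0.496408
  +G: nom +17.000 → Σnom=14.310; wc +0.190/-0.190 → slack +1.673/-1.880; half-tol=0.190, Σhalf²=0.532508
  +H: nom +7.700 → Σnom=22.010; wc +0.370/-0.370 → slack +2.043/-2.250; half-tol=0.370, Σhalf²=0.669408
Nominal = 22.010. Worst-case = [22.010 - 2.250, 22.010 + 2.043] = [19.760, 24.053]. RSS = √0.669408 = 0.818.

nominal=22.010 wc=[19.760,24.053] rss=0.818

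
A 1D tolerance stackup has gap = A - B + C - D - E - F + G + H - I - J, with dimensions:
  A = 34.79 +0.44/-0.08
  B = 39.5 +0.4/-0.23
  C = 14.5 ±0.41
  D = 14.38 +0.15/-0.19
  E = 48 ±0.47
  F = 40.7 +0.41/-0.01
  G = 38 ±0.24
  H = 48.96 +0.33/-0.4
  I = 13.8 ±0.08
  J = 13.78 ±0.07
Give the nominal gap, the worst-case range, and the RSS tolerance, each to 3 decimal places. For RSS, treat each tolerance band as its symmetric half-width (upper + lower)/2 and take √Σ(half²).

nominal=-33.910 wc=[-36.620,-31.440] rss=0.912

Stack each dimension's contribution:
  +A: nom +34.790 → Σnom=34.790; wc +0.440/-0.080 → slack +0.440/-0.080; half-tol=0.260, Σhalf²=0.067600
  -B: nom -39.500 → Σnom=-4.710; wc +0.230/-0.400 → slack +0.670/-0.480; half-tol=0.315, Σhalf²=0.166825
  +C: nom +14.500 → Σnom=9.790; wc +0.410/-0.410 → slack +1.080/-0.890; half-tol=0.410, Σhalf²=0.334925
  -D: nom -14.380 → Σnom=-4.590; wc +0.190/-0.150 → slack +1.270/-1.040; half-tol=0.170, Σhalf²=0.363825
  -E: nom -48.000 → Σnom=-52.590; wc +0.470/-0.470 → slack +1.740/-1.510; half-tol=0.470, Σhalf²=0.584725
  -F: nom -40.700 → Σnom=-93.290; wc +0.010/-0.410 → slack +1.750/-1.920; half-tol=0.210, Σhalf²=0.628825
  +G: nom +38.000 → Σnom=-55.290; wc +0.240/-0.240 → slack +1.990/-2.160; half-tol=0.240, Σhalf²=0.686425
  +H: nom +48.960 → Σnom=-6.330; wc +0.330/-0.400 → slack +2.320/-2.560; half-tol=0.365, Σhalf²=0.819650
  -I: nom -13.800 → Σnom=-20.130; wc +0.080/-0.080 → slack +2.400/-2.640; half-tol=0.080, Σhalf²=0.826050
  -J: nom -13.780 → Σnom=-33.910; wc +0.070/-0.070 → slack +2.470/-2.710; half-tol=0.070, Σhalf²=0.830950
Nominal = -33.910. Worst-case = [-33.910 - 2.710, -33.910 + 2.470] = [-36.620, -31.440]. RSS = √0.830950 = 0.912.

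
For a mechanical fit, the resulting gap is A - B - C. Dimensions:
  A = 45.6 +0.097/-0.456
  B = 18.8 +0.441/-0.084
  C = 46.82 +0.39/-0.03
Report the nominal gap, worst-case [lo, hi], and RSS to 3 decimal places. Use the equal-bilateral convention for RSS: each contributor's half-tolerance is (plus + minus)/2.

nominal=-20.020 wc=[-21.307,-19.809] rss=0.435

Stack each dimension's contribution:
  +A: nom +45.600 → Σnom=45.600; wc +0.097/-0.456 → slack +0.097/-0.456; half-tol=0.277, Σhalf²=0.076452
  -B: nom -18.800 → Σnom=26.800; wc +0.084/-0.441 → slack +0.181/-0.897; half-tol=0.263, Σhalf²=0.145359
  -C: nom -46.820 → Σnom=-20.020; wc +0.030/-0.390 → slack +0.211/-1.287; half-tol=0.210, Σhalf²=0.189459
Nominal = -20.020. Worst-case = [-20.020 - 1.287, -20.020 + 0.211] = [-21.307, -19.809]. RSS = √0.189459 = 0.435.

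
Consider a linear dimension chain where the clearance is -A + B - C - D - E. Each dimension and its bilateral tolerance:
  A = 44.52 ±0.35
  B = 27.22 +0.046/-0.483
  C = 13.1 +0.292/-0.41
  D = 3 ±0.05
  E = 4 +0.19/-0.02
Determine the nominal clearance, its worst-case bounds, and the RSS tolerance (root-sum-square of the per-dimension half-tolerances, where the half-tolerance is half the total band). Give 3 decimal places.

Stack each dimension's contribution:
  -A: nom -44.520 → Σnom=-44.520; wc +0.350/-0.350 → slack +0.350/-0.350; half-tol=0.350, Σhalf²=0.122500
  +B: nom +27.220 → Σnom=-17.300; wc +0.046/-0.483 → slack +0.396/-0.833; half-tol=0.265, Σhalf²=0.192460
  -C: nom -13.100 → Σnom=-30.400; wc +0.410/-0.292 → slack +0.806/-1.125; half-tol=0.351, Σhalf²=0.315661
  -D: nom -3.000 → Σnom=-33.400; wc +0.050/-0.050 → slack +0.856/-1.175; half-tol=0.050, Σhalf²=0.318161
  -E: nom -4.000 → Σnom=-37.400; wc +0.020/-0.190 → slack +0.876/-1.365; half-tol=0.105, Σhalf²=0.329186
Nominal = -37.400. Worst-case = [-37.400 - 1.365, -37.400 + 0.876] = [-38.765, -36.524]. RSS = √0.329186 = 0.574.

nominal=-37.400 wc=[-38.765,-36.524] rss=0.574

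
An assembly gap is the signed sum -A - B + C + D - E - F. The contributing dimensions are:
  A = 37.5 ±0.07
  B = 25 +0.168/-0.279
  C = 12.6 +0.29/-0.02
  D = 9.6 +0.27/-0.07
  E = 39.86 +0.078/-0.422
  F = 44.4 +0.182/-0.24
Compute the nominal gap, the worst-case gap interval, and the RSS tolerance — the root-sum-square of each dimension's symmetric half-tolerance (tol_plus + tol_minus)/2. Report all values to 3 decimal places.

Stack each dimension's contribution:
  -A: nom -37.500 → Σnom=-37.500; wc +0.070/-0.070 → slack +0.070/-0.070; half-tol=0.070, Σhalf²=0.004900
  -B: nom -25.000 → Σnom=-62.500; wc +0.279/-0.168 → slack +0.349/-0.238; half-tol=0.224, Σhalf²=0.054852
  +C: nom +12.600 → Σnom=-49.900; wc +0.290/-0.020 → slack +0.639/-0.258; half-tol=0.155, Σhalf²=0.078877
  +D: nom +9.600 → Σnom=-40.300; wc +0.270/-0.070 → slack +0.909/-0.328; half-tol=0.170, Σhalf²=0.107777
  -E: nom -39.860 → Σnom=-80.160; wc +0.422/-0.078 → slack +1.331/-0.406; half-tol=0.250, Σhalf²=0.170277
  -F: nom -44.400 → Σnom=-124.560; wc +0.240/-0.182 → slack +1.571/-0.588; half-tol=0.211, Σhalf²=0.214798
Nominal = -124.560. Worst-case = [-124.560 - 0.588, -124.560 + 1.571] = [-125.148, -122.989]. RSS = √0.214798 = 0.463.

nominal=-124.560 wc=[-125.148,-122.989] rss=0.463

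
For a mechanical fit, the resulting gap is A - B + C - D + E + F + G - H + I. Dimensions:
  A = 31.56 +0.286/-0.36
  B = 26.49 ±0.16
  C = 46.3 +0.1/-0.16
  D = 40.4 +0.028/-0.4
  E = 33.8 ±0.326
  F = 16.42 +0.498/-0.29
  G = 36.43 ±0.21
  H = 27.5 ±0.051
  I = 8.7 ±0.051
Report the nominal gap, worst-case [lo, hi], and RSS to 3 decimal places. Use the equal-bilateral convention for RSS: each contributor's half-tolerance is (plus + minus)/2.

Stack each dimension's contribution:
  +A: nom +31.560 → Σnom=31.560; wc +0.286/-0.360 → slack +0.286/-0.360; half-tol=0.323, Σhalf²=0.104329
  -B: nom -26.490 → Σnom=5.070; wc +0.160/-0.160 → slack +0.446/-0.520; half-tol=0.160, Σhalf²=0.129929
  +C: nom +46.300 → Σnom=51.370; wc +0.100/-0.160 → slack +0.546/-0.680; half-tol=0.130, Σhalf²=0.146829
  -D: nom -40.400 → Σnom=10.970; wc +0.400/-0.028 → slack +0.946/-0.708; half-tol=0.214, Σhalf²=0.192625
  +E: nom +33.800 → Σnom=44.770; wc +0.326/-0.326 → slack +1.272/-1.034; half-tol=0.326, Σhalf²=0.298901
  +F: nom +16.420 → Σnom=61.190; wc +0.498/-0.290 → slack +1.770/-1.324; half-tol=0.394, Σhalf²=0.454137
  +G: nom +36.430 → Σnom=97.620; wc +0.210/-0.210 → slack +1.980/-1.534; half-tol=0.210, Σhalf²=0.498237
  -H: nom -27.500 → Σnom=70.120; wc +0.051/-0.051 → slack +2.031/-1.585; half-tol=0.051, Σhalf²=0.500838
  +I: nom +8.700 → Σnom=78.820; wc +0.051/-0.051 → slack +2.082/-1.636; half-tol=0.051, Σhalf²=0.503439
Nominal = 78.820. Worst-case = [78.820 - 1.636, 78.820 + 2.082] = [77.184, 80.902]. RSS = √0.503439 = 0.710.

nominal=78.820 wc=[77.184,80.902] rss=0.710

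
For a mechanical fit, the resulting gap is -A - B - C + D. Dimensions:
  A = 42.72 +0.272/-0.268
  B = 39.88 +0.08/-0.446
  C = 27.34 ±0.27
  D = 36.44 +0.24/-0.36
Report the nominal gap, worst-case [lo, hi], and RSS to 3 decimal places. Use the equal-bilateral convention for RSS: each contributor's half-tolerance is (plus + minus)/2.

nominal=-73.500 wc=[-74.482,-72.276] rss=0.552

Stack each dimension's contribution:
  -A: nom -42.720 → Σnom=-42.720; wc +0.268/-0.272 → slack +0.268/-0.272; half-tol=0.270, Σhalf²=0.072900
  -B: nom -39.880 → Σnom=-82.600; wc +0.446/-0.080 → slack +0.714/-0.352; half-tol=0.263, Σhalf²=0.142069
  -C: nom -27.340 → Σnom=-109.940; wc +0.270/-0.270 → slack +0.984/-0.622; half-tol=0.270, Σhalf²=0.214969
  +D: nom +36.440 → Σnom=-73.500; wc +0.240/-0.360 → slack +1.224/-0.982; half-tol=0.300, Σhalf²=0.304969
Nominal = -73.500. Worst-case = [-73.500 - 0.982, -73.500 + 1.224] = [-74.482, -72.276]. RSS = √0.304969 = 0.552.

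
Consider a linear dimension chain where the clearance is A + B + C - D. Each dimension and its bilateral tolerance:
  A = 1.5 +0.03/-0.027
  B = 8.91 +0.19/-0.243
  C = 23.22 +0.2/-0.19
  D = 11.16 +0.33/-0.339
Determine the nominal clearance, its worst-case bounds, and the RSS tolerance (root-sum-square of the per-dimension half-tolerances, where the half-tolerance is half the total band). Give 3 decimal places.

Stack each dimension's contribution:
  +A: nom +1.500 → Σnom=1.500; wc +0.030/-0.027 → slack +0.030/-0.027; half-tol=0.028, Σhalf²=0.000812
  +B: nom +8.910 → Σnom=10.410; wc +0.190/-0.243 → slack +0.220/-0.270; half-tol=0.216, Σhalf²=0.047684
  +C: nom +23.220 → Σnom=33.630; wc +0.200/-0.190 → slack +0.420/-0.460; half-tol=0.195, Σhalf²=0.085709
  -D: nom -11.160 → Σnom=22.470; wc +0.339/-0.330 → slack +0.759/-0.790; half-tol=0.335, Σhalf²=0.197600
Nominal = 22.470. Worst-case = [22.470 - 0.790, 22.470 + 0.759] = [21.680, 23.229]. RSS = √0.197600 = 0.445.

nominal=22.470 wc=[21.680,23.229] rss=0.445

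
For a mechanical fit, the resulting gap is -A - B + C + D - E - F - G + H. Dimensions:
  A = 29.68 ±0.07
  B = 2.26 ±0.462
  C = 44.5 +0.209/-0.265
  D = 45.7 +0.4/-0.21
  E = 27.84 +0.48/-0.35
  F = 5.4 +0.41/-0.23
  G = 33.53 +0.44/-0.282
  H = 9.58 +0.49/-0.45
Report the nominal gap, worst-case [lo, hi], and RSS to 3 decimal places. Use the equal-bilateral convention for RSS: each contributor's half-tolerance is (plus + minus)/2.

Stack each dimension's contribution:
  -A: nom -29.680 → Σnom=-29.680; wc +0.070/-0.070 → slack +0.070/-0.070; half-tol=0.070, Σhalf²=0.004900
  -B: nom -2.260 → Σnom=-31.940; wc +0.462/-0.462 → slack +0.532/-0.532; half-tol=0.462, Σhalf²=0.218344
  +C: nom +44.500 → Σnom=12.560; wc +0.209/-0.265 → slack +0.741/-0.797; half-tol=0.237, Σhalf²=0.274513
  +D: nom +45.700 → Σnom=58.260; wc +0.400/-0.210 → slack +1.141/-1.007; half-tol=0.305, Σhalf²=0.367538
  -E: nom -27.840 → Σnom=30.420; wc +0.350/-0.480 → slack +1.491/-1.487; half-tol=0.415, Σhalf²=0.539763
  -F: nom -5.400 → Σnom=25.020; wc +0.230/-0.410 → slack +1.721/-1.897; half-tol=0.320, Σhalf²=0.642163
  -G: nom -33.530 → Σnom=-8.510; wc +0.282/-0.440 → slack +2.003/-2.337; half-tol=0.361, Σhalf²=0.772484
  +H: nom +9.580 → Σnom=1.070; wc +0.490/-0.450 → slack +2.493/-2.787; half-tol=0.470, Σhalf²=0.993384
Nominal = 1.070. Worst-case = [1.070 - 2.787, 1.070 + 2.493] = [-1.717, 3.563]. RSS = √0.993384 = 0.997.

nominal=1.070 wc=[-1.717,3.563] rss=0.997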